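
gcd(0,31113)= 31113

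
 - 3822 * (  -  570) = 2178540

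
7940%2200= 1340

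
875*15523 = 13582625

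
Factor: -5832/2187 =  - 2^3 *3^( - 1)  =  - 8/3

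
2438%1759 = 679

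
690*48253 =33294570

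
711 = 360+351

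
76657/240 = 319+97/240  =  319.40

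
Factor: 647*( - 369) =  - 3^2*41^1*647^1 = - 238743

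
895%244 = 163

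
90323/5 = 90323/5=18064.60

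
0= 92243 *0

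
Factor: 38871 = 3^2 * 7^1*617^1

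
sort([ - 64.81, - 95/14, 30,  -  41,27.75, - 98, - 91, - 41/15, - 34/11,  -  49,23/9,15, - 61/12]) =[ - 98, - 91,-64.81, - 49, - 41, - 95/14,-61/12,-34/11,-41/15, 23/9,15, 27.75,30]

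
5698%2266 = 1166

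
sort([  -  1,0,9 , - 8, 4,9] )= [ - 8, - 1,0,4, 9,9]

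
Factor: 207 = 3^2*23^1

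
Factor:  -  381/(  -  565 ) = 3^1*5^(  -  1 )*113^(-1)*127^1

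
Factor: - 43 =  - 43^1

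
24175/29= 833 + 18/29 = 833.62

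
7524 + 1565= 9089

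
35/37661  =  35/37661  =  0.00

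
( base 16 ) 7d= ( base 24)55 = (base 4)1331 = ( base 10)125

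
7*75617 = 529319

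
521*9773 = 5091733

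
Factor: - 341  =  -11^1*31^1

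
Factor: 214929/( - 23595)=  - 501/55 =- 3^1*5^( - 1)*11^(-1)*167^1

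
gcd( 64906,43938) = 2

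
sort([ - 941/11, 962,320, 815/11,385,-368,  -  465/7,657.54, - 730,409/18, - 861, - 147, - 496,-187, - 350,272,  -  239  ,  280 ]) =[ - 861, - 730, - 496, - 368, - 350, - 239, - 187 , - 147 ,-941/11, - 465/7,  409/18,815/11 , 272,280,320, 385,  657.54  ,  962 ] 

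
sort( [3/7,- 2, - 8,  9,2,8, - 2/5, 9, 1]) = [-8,-2, - 2/5, 3/7,1, 2,8,  9, 9]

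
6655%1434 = 919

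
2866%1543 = 1323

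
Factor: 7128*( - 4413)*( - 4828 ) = 2^5  *  3^5*11^1 * 17^1*71^1*1471^1 = 151868911392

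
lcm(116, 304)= 8816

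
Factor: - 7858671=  - 3^1*2619557^1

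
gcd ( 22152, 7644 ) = 156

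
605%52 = 33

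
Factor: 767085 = 3^1*5^1*11^1*4649^1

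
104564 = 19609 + 84955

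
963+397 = 1360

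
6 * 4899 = 29394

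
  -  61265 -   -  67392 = 6127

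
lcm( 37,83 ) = 3071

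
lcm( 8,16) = 16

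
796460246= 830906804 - 34446558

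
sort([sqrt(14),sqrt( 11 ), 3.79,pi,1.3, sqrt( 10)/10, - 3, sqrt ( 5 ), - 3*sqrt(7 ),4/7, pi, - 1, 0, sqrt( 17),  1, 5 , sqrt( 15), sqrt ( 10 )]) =[ - 3*sqrt( 7), - 3,- 1,0, sqrt( 10 )/10, 4/7, 1, 1.3, sqrt(5), pi,pi, sqrt(10 ), sqrt(11 ),sqrt( 14), 3.79,sqrt( 15 ), sqrt(17 ), 5 ]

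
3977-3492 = 485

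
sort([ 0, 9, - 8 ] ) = [-8,0, 9]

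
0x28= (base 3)1111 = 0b101000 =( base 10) 40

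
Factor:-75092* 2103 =-157918476 = - 2^2*3^1*701^1 * 18773^1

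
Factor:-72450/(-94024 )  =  2^(  -  2 )*3^2  *5^2*73^( -1)= 225/292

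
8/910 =4/455=0.01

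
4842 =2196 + 2646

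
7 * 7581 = 53067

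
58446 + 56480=114926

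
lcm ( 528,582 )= 51216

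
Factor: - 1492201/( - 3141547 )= 23^( - 1 ) * 137^( - 1 ) * 997^( - 1 )*1492201^1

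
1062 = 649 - - 413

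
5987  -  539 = 5448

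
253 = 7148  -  6895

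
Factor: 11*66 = 2^1*3^1*11^2  =  726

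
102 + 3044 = 3146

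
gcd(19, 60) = 1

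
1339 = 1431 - 92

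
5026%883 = 611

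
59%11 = 4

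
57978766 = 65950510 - 7971744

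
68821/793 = 68821/793 = 86.79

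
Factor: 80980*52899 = 4283761020= 2^2*3^1*5^1*7^1*11^1*229^1*4049^1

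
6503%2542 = 1419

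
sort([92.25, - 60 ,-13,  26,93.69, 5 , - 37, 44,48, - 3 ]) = [-60,-37,  -  13,  -  3,5,26,44,48, 92.25,93.69 ]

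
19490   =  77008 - 57518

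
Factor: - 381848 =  - 2^3*59^1*809^1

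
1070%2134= 1070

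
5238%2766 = 2472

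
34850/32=1089 + 1/16  =  1089.06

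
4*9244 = 36976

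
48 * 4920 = 236160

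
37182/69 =12394/23 =538.87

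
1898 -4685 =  - 2787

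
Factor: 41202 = 2^1 *3^3 * 7^1*109^1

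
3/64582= 3/64582 = 0.00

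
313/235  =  1 + 78/235  =  1.33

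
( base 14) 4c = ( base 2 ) 1000100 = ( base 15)48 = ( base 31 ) 26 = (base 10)68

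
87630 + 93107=180737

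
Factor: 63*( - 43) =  - 2709 = - 3^2*7^1*43^1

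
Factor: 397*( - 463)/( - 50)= 2^( - 1 ) * 5^( - 2)* 397^1*463^1 = 183811/50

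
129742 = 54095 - -75647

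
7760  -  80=7680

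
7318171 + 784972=8103143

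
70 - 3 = 67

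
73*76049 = 5551577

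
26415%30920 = 26415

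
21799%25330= 21799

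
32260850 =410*78685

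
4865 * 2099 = 10211635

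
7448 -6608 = 840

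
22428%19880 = 2548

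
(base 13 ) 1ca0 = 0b1000100000011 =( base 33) 3ww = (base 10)4355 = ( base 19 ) C14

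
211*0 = 0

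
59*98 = 5782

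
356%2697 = 356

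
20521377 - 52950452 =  - 32429075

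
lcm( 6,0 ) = 0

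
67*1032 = 69144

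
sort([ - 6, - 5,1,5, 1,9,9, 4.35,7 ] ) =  [  -  6,-5,1,1, 4.35,5,7, 9,9 ] 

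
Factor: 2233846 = 2^1*109^1*10247^1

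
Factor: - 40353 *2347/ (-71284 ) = 2^( - 2)*3^1 * 71^( - 1 )*251^( - 1)*2347^1*13451^1 = 94708491/71284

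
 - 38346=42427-80773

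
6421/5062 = 6421/5062 = 1.27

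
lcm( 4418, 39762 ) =39762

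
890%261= 107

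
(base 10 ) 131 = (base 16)83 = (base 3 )11212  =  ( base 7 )245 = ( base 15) 8B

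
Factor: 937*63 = 59031  =  3^2*7^1 * 937^1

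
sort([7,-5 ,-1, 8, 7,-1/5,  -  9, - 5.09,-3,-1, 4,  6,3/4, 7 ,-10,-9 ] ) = [  -  10, - 9, - 9, - 5.09, - 5, - 3, - 1,-1, - 1/5 , 3/4, 4,6, 7, 7,7,8 ]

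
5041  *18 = 90738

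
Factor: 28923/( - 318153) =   -  11^(-1) = - 1/11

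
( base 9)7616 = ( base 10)5604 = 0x15E4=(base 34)4ss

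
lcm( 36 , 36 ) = 36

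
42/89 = 42/89 =0.47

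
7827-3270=4557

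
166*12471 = 2070186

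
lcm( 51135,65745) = 460215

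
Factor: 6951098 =2^1*7^1*11^1*45137^1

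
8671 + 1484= 10155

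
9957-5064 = 4893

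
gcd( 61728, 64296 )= 24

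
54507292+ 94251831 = 148759123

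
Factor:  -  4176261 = -3^2*29^1*16001^1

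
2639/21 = 377/3 = 125.67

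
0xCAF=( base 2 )110010101111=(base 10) 3247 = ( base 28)43r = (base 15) E67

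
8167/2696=8167/2696=3.03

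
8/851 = 8/851 = 0.01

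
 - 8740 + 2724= -6016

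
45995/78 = 45995/78=   589.68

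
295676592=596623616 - 300947024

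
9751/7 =1393=1393.00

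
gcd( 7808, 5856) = 1952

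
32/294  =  16/147 = 0.11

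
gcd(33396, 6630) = 6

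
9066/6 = 1511 = 1511.00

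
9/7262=9/7262 = 0.00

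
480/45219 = 160/15073 = 0.01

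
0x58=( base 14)64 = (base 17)53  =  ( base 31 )2q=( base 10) 88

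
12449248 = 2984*4172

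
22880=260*88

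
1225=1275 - 50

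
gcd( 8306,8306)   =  8306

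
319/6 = 319/6 = 53.17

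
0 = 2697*0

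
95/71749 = 95/71749  =  0.00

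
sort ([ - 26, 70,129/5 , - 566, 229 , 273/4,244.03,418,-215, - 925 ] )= [ - 925, - 566, - 215, - 26, 129/5, 273/4 , 70,229 , 244.03,418 ] 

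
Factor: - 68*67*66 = -2^3 * 3^1*11^1*17^1*67^1= - 300696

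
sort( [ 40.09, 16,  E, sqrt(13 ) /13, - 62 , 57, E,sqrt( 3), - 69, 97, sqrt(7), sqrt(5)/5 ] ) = [ - 69, - 62, sqrt(13 ) /13, sqrt( 5 ) /5, sqrt( 3), sqrt(7), E,E,16, 40.09,57,97 ]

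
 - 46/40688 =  - 23/20344 = -0.00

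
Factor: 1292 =2^2 * 17^1 * 19^1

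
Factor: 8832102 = 2^1 * 3^1* 1472017^1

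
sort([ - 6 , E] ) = [ - 6,E]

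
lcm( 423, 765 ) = 35955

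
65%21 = 2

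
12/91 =12/91= 0.13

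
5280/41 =128  +  32/41 = 128.78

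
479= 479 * 1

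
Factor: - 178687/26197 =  - 457/67 = - 67^( - 1 )*457^1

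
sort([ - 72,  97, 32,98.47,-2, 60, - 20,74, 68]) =[ - 72, - 20, - 2, 32, 60, 68,74,97,98.47] 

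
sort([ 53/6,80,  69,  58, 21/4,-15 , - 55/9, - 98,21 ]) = [ - 98, - 15, - 55/9,  21/4, 53/6,21, 58, 69, 80]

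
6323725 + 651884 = 6975609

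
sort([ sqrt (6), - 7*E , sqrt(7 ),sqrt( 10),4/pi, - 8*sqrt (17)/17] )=[ - 7*E, - 8 * sqrt( 17 ) /17, 4/pi, sqrt(6),sqrt( 7 ) , sqrt(10)]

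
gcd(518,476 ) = 14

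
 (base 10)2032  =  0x7f0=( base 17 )709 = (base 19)5BI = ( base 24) 3CG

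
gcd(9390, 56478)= 6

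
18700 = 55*340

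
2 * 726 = 1452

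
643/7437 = 643/7437 = 0.09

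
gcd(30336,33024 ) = 384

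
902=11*82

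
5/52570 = 1/10514 = 0.00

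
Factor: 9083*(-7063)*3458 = -221841865882 = -  2^1*7^2*13^1*19^1*31^1* 293^1 * 1009^1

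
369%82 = 41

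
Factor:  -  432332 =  - 2^2*29^1*3727^1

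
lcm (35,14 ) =70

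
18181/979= 18+559/979  =  18.57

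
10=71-61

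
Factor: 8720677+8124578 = 3^2*5^1*7^1*53^1*1009^1 = 16845255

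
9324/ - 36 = -259 + 0/1 = -259.00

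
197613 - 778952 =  - 581339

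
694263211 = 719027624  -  24764413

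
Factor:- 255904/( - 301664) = 727^1 * 857^( - 1)=727/857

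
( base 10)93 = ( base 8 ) 135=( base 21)49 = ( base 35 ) 2N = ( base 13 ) 72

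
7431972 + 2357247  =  9789219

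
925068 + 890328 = 1815396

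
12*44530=534360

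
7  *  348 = 2436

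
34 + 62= 96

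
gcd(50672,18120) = 8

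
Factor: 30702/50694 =43^1*71^( - 1 ) = 43/71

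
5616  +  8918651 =8924267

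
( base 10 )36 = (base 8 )44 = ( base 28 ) 18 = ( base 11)33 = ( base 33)13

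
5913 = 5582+331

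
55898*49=2739002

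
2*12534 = 25068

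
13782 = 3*4594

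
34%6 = 4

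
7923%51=18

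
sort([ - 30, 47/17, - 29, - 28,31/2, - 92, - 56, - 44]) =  [ - 92, - 56 , - 44, - 30, - 29,  -  28,47/17,31/2]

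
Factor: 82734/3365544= 2^ ( - 2)* 7^( - 1 )*13^( - 1)* 23^( - 1 )*67^( - 1 ) * 13789^1= 13789/560924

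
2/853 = 2/853=0.00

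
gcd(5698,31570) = 154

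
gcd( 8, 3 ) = 1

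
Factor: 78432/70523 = 2^5*3^1*19^1*43^1*109^(  -  1) * 647^( - 1)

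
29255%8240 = 4535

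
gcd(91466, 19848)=2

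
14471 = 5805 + 8666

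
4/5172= 1/1293 = 0.00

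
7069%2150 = 619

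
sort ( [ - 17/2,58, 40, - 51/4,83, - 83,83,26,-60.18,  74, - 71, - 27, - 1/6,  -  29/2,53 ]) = [ - 83, - 71, - 60.18, - 27,-29/2, - 51/4, - 17/2, - 1/6,  26,40,53,58 , 74,83, 83 ] 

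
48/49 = 48/49 = 0.98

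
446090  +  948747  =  1394837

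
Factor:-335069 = -7^1*151^1 * 317^1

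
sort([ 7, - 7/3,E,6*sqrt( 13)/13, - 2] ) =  [ - 7/3,  -  2,  6*sqrt( 13 ) /13 , E, 7 ]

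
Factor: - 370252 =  - 2^2*151^1*613^1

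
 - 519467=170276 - 689743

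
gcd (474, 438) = 6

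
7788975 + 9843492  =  17632467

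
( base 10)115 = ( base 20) 5F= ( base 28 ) 43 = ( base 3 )11021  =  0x73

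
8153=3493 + 4660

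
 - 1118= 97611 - 98729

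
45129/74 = 45129/74 = 609.85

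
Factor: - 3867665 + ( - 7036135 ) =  - 2^3 * 3^1*5^2 *17^1*1069^1 = - 10903800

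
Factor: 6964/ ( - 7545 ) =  - 2^2*3^( - 1)*5^( - 1)*503^(-1 )*1741^1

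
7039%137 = 52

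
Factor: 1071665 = 5^1*7^1 * 67^1 * 457^1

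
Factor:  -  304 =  - 2^4 *19^1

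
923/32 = 28 +27/32 = 28.84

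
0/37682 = 0 = 0.00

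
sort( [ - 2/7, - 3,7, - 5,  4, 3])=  [ - 5,  -  3,  -  2/7, 3, 4, 7 ]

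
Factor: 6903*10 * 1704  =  117627120 = 2^4 * 3^3*5^1*13^1*59^1*71^1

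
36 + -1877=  - 1841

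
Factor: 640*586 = 2^8*5^1*293^1 = 375040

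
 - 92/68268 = - 23/17067 = - 0.00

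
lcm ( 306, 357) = 2142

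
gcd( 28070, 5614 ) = 5614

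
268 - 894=-626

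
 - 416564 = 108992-525556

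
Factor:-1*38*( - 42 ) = 2^2*3^1*7^1*19^1 = 1596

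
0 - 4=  - 4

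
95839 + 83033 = 178872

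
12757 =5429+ 7328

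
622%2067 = 622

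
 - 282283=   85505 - 367788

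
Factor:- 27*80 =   -  2^4*3^3*5^1 = -2160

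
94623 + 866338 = 960961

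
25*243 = 6075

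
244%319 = 244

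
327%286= 41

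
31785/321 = 99 + 2/107  =  99.02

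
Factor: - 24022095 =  -3^1 * 5^1*1601473^1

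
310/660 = 31/66 = 0.47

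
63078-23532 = 39546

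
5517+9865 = 15382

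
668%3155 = 668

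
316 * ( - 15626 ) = -4937816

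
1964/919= 1964/919 = 2.14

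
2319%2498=2319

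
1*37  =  37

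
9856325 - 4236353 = 5619972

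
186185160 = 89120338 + 97064822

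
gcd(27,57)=3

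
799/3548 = 799/3548 = 0.23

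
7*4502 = 31514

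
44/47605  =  44/47605 = 0.00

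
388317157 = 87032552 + 301284605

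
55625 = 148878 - 93253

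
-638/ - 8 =319/4=   79.75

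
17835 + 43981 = 61816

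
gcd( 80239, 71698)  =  1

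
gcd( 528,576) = 48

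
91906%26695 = 11821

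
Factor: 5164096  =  2^6*7^1 * 11527^1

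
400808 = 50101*8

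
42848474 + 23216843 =66065317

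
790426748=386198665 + 404228083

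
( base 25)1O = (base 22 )25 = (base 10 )49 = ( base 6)121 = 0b110001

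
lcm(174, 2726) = 8178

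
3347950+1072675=4420625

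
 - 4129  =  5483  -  9612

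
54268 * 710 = 38530280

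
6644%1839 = 1127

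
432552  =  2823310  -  2390758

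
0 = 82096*0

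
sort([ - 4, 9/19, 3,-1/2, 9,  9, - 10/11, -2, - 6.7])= [-6.7,  -  4, - 2, - 10/11, - 1/2,  9/19, 3, 9,9 ]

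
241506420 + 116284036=357790456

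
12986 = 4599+8387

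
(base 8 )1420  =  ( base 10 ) 784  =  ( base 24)18G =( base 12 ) 554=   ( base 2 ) 1100010000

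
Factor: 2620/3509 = 2^2*5^1 * 11^( - 2 ) *29^(-1 ) *131^1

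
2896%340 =176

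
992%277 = 161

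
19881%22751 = 19881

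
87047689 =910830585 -823782896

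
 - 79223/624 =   -  127 + 25/624= -  126.96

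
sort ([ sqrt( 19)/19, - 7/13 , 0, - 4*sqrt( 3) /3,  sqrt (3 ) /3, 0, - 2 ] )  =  [ - 4*sqrt(3)/3, - 2,-7/13,  0, 0,  sqrt( 19)/19, sqrt (3)/3 ] 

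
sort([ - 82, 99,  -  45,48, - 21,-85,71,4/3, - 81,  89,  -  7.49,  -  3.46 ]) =[ - 85, - 82, - 81, - 45, - 21,  -  7.49, - 3.46,4/3,48, 71,89,99]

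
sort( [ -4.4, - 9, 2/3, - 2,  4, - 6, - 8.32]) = [ - 9,-8.32, - 6, - 4.4 , - 2,2/3,4]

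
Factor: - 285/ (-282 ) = 95/94 = 2^(  -  1 ) * 5^1 * 19^1 * 47^ ( - 1 ) 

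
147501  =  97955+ 49546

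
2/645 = 2/645= 0.00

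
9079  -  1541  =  7538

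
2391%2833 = 2391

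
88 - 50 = 38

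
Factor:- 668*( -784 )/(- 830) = -2^5*5^( - 1) *7^2*83^( - 1 ) * 167^1 =-261856/415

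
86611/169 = 512 + 83/169 = 512.49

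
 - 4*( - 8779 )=35116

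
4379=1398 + 2981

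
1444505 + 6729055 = 8173560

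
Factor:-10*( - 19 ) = 2^1*5^1*19^1 = 190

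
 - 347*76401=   - 26511147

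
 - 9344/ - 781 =11 + 753/781 = 11.96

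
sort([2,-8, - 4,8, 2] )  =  [ - 8, - 4,2,2,8]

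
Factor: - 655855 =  - 5^1*131171^1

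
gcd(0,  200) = 200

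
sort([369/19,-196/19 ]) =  [-196/19, 369/19] 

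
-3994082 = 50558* ( - 79) 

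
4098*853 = 3495594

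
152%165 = 152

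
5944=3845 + 2099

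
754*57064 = 43026256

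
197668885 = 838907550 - 641238665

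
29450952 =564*52218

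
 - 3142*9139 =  - 28714738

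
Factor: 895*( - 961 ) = -5^1* 31^2*179^1 = -860095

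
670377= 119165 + 551212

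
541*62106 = 33599346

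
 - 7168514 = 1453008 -8621522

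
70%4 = 2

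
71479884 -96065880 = -24585996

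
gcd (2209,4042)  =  47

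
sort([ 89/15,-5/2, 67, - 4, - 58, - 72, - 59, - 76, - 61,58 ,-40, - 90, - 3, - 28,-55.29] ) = [ - 90, - 76, - 72, - 61, - 59, - 58, - 55.29, - 40, - 28, - 4, - 3,  -  5/2,89/15, 58,  67 ]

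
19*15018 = 285342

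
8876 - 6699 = 2177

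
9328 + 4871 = 14199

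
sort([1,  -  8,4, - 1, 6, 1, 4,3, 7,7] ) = [ - 8, - 1, 1,1,  3, 4 , 4, 6,  7,7 ]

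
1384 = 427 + 957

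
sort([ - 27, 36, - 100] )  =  [ - 100 , - 27, 36 ] 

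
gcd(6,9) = 3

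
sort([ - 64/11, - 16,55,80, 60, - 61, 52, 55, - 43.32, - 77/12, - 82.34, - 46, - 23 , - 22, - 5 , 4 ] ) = [-82.34, - 61 , - 46 , - 43.32, - 23, - 22, - 16,- 77/12  , - 64/11,  -  5,  4,52, 55, 55,60, 80 ] 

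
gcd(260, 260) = 260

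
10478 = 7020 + 3458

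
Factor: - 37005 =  - 3^1*5^1*2467^1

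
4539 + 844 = 5383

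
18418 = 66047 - 47629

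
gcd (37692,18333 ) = 27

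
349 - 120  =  229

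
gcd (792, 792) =792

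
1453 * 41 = 59573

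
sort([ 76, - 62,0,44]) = [ - 62, 0,44,76]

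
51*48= 2448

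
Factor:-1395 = -3^2*5^1  *  31^1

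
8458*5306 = 44878148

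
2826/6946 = 1413/3473 =0.41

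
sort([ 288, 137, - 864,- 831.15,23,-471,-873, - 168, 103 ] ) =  [ - 873, - 864,-831.15,-471,-168, 23, 103, 137 , 288] 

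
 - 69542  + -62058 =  - 131600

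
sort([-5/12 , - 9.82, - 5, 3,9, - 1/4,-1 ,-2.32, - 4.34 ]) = [ - 9.82,  -  5 ,-4.34,-2.32, - 1,  -  5/12,-1/4,3,  9]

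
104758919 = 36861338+67897581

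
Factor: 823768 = 2^3*11^2*23^1*37^1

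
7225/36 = 200+25/36 =200.69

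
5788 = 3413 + 2375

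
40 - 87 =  - 47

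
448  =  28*16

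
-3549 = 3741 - 7290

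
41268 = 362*114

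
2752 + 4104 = 6856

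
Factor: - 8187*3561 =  - 3^2*1187^1*2729^1 = - 29153907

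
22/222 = 11/111= 0.10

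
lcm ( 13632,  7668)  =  122688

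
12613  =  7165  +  5448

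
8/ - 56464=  - 1 + 7057/7058= - 0.00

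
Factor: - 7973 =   -  7^1 *17^1*67^1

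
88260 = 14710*6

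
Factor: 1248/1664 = 2^( - 2) * 3^1 = 3/4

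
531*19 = 10089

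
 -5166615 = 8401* ( - 615)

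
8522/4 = 4261/2 = 2130.50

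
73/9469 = 73/9469 = 0.01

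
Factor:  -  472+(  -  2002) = - 2^1*1237^1 = -2474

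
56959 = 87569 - 30610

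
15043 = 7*2149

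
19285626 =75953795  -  56668169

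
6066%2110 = 1846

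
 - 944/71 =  -944/71 = -13.30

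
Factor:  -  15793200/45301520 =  - 3^2  *5^1*11^( - 1)*41^1*107^1*51479^(  -  1 ) = - 197415/566269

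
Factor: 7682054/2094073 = 2^1*2094073^( - 1 )*3841027^1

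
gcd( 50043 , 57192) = 7149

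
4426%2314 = 2112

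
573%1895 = 573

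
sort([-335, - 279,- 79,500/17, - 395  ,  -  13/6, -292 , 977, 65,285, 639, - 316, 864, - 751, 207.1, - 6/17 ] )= [ - 751, - 395, - 335, - 316, - 292, - 279, - 79 , - 13/6,- 6/17,500/17, 65,207.1, 285,639,864,977]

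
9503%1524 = 359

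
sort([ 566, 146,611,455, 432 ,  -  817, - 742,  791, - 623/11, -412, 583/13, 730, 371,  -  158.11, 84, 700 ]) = [  -  817,-742,  -  412, - 158.11, - 623/11,583/13,84 , 146,371, 432,455,566,  611, 700,730 , 791] 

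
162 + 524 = 686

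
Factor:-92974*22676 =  - 2^3*7^1*29^1*229^1*5669^1 = - 2108278424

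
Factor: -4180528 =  - 2^4* 11^1 * 23753^1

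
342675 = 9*38075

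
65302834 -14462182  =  50840652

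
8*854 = 6832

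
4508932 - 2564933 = 1943999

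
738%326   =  86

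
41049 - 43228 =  - 2179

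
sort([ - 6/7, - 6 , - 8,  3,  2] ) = [ - 8, - 6, - 6/7,  2 , 3 ] 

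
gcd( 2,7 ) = 1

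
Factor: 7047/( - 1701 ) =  - 7^(-1 ) * 29^1   =  -29/7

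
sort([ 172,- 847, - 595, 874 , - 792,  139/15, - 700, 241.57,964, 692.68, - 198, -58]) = [ - 847, - 792, - 700,  -  595, - 198,-58, 139/15,172,241.57, 692.68, 874, 964]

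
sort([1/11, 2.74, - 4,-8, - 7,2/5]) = [-8,-7, - 4,1/11,2/5,2.74]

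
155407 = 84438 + 70969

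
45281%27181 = 18100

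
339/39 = 113/13= 8.69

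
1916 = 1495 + 421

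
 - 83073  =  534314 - 617387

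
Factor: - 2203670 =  - 2^1*5^1*7^1*31481^1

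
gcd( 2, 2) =2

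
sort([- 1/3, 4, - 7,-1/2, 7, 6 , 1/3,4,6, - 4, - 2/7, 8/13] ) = [ - 7 , - 4, - 1/2, - 1/3, - 2/7 , 1/3, 8/13,  4,  4,6, 6, 7 ]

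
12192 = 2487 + 9705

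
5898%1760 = 618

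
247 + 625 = 872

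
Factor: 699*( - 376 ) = - 2^3*3^1*47^1*233^1 = - 262824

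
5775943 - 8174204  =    -  2398261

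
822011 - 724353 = 97658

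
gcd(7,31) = 1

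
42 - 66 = -24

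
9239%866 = 579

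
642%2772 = 642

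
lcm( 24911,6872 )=199288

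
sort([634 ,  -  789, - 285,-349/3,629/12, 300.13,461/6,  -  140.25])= [ - 789  , - 285,-140.25, - 349/3, 629/12, 461/6 , 300.13 , 634 ] 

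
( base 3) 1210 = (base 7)66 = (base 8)60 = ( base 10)48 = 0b110000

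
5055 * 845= 4271475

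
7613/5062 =1 + 2551/5062 =1.50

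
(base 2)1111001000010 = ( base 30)8i6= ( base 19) 128D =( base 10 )7746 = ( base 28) 9OI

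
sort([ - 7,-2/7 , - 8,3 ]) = [  -  8, - 7, - 2/7,3]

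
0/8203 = 0 = 0.00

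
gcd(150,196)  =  2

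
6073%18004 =6073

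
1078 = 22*49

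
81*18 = 1458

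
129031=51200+77831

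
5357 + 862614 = 867971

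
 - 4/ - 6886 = 2/3443 = 0.00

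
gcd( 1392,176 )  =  16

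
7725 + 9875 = 17600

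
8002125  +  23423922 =31426047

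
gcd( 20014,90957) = 1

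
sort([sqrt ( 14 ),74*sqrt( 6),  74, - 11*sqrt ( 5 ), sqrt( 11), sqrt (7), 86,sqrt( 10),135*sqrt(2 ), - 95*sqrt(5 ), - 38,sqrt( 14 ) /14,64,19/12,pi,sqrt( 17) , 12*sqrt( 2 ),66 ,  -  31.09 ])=[ - 95*sqrt (5 ),  -  38,  -  31.09 , -11*sqrt( 5 ),sqrt(14) /14,  19/12, sqrt ( 7 ), pi, sqrt( 10), sqrt( 11), sqrt( 14 ), sqrt ( 17 ),12 * sqrt( 2) , 64,66, 74,86 , 74*sqrt ( 6 ),135*sqrt(2) ] 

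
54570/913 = 54570/913 = 59.77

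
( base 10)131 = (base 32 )43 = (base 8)203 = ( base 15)8B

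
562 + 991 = 1553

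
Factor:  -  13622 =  - 2^1*7^2 * 139^1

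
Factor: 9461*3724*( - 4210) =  - 2^3*5^1*7^2*  19^1*421^1*9461^1  =  -148329936440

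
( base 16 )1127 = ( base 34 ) 3r5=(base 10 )4391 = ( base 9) 6018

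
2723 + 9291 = 12014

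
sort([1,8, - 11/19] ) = [ - 11/19,1, 8 ] 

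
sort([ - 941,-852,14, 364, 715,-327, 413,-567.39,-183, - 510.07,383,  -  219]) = [-941, - 852, -567.39, - 510.07, - 327,-219,-183, 14,364, 383, 413  ,  715 ]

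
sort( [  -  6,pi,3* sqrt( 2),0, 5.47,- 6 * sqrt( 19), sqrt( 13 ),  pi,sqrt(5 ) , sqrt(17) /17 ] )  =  [-6*sqrt( 19 ), - 6, 0, sqrt(17) /17,sqrt(5) , pi , pi,sqrt(13),  3 * sqrt( 2 ),5.47 ] 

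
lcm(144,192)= 576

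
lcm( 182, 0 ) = 0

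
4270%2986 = 1284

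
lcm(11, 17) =187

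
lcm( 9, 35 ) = 315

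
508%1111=508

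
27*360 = 9720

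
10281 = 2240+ 8041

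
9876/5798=1 +2039/2899= 1.70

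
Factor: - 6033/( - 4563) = 3^( - 2)*13^(-2 )*2011^1 = 2011/1521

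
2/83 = 2/83 = 0.02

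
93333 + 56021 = 149354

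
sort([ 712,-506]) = [ - 506, 712]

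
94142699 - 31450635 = 62692064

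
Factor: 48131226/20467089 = 5347914/2274121 = 2^1 * 3^1 * 11^1* 13^1 * 23^1 * 271^1*2274121^(  -  1)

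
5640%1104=120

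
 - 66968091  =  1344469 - 68312560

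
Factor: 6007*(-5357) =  - 32179499 = - 11^1 * 487^1* 6007^1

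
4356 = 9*484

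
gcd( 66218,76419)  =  1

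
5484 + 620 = 6104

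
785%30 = 5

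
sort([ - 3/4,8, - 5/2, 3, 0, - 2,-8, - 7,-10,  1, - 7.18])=[ - 10, - 8, - 7.18,  -  7, - 5/2, - 2, - 3/4, 0,1, 3, 8 ]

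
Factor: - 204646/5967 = -926/27 = -2^1*3^(  -  3) * 463^1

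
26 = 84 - 58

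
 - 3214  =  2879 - 6093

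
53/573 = 53/573 =0.09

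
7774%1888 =222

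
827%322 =183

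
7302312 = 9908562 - 2606250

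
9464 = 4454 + 5010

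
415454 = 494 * 841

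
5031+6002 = 11033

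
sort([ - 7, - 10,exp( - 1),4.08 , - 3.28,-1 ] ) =[-10,  -  7, - 3.28, - 1,exp( - 1 ),4.08]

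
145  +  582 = 727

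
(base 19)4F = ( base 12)77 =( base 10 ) 91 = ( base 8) 133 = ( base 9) 111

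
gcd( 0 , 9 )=9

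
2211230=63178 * 35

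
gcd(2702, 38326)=2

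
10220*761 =7777420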